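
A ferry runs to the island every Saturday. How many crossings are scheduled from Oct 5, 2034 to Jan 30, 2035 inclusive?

Oct 5, 2034 is a Thursday.
The range spans 118 days (inclusive of both endpoints).
118 = 7 × 16 + 6, so there are 16 full weeks plus 6 extra days.
Each full week contributes one Saturday: 16 so far.
The 6 extra days are Thu, Fri, Sat, Sun, Mon, Tue — 1 of them qualifies.
Total: 16 + 1 = 17.

17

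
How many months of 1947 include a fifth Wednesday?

5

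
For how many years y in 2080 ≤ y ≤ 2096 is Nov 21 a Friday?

3

Day of week of November 21 in each year:
2080: Thu, 2081: Fri ✓, 2082: Sat, 2083: Sun, 2084: Tue, 2085: Wed, 2086: Thu, 2087: Fri ✓, 2088: Sun, 2089: Mon, 2090: Tue, 2091: Wed, 2092: Fri ✓, 2093: Sat, 2094: Sun, 2095: Mon, 2096: Wed
Fridays: 2081, 2087, 2092.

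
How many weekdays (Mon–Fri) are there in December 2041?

22 weekdays

1 December 2041 is a Sunday.
From 1 December 2041 to 31 December 2041 is 31 days inclusive.
31 = 7 × 4 + 3, so there are 4 full weeks plus 3 extra days.
Each full week contributes 5 weekdays (Mon–Fri): 4 × 5 = 20.
The 3 extra days are Sunday, Monday, Tuesday — 2 of them qualify.
Total: 20 + 2 = 22.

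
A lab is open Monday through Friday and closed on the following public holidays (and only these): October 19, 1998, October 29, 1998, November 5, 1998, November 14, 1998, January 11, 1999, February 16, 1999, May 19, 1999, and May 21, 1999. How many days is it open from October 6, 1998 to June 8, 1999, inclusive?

169 working days

October 6, 1998 is a Tuesday.
The range spans 246 days (inclusive of both endpoints).
246 = 7 × 35 + 1, so there are 35 full weeks plus 1 extra day.
Each full week contributes 5 weekdays (Mon–Fri): 35 × 5 = 175.
The 1 extra day is Tue — 1 of them qualifies.
Total: 175 + 1 = 176.
Holidays: October 19, 1998 (Mon); October 29, 1998 (Thu); November 5, 1998 (Thu); November 14, 1998 (Sat); January 11, 1999 (Mon); February 16, 1999 (Tue); May 19, 1999 (Wed); May 21, 1999 (Fri).
7 of the 8 holidays fall on weekdays; the rest are weekends and were already excluded.
Business days: 176 − 7 = 169.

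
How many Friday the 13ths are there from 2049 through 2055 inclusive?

Friday-the-13ths by year:
2049: Aug
2050: May
2051: Jan, Oct
2052: Sep, Dec
2053: Jun
2054: Feb, Mar, Nov
2055: Aug

11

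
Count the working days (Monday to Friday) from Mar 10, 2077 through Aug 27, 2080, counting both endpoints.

905 weekdays

Mar 10, 2077 is a Wednesday.
That's 1267 days from start to end, counting both.
1267 = 7 × 181, so the span is exactly 181 full weeks.
Each full week contributes 5 weekdays (Mon–Fri): 181 × 5 = 905.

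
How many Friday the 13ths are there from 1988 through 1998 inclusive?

Friday-the-13ths by year:
1988: May
1989: Jan, Oct
1990: Apr, Jul
1991: Sep, Dec
1992: Mar, Nov
1993: Aug
1994: May
1995: Jan, Oct
1996: Sep, Dec
1997: Jun
1998: Feb, Mar, Nov

19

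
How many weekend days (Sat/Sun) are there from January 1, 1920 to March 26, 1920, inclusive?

24

January 1, 1920 is a Thursday.
From January 1, 1920 to March 26, 1920 is 86 days inclusive.
86 = 7 × 12 + 2, so there are 12 full weeks plus 2 extra days.
Each full week contributes 2 weekend days (Sat, Sun): 12 × 2 = 24.
The 2 extra days are Thursday, Friday — none qualify.
Total: 24 + 0 = 24.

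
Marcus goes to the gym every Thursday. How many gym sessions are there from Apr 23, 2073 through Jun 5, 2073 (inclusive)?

6 Thursdays

Apr 23, 2073 is a Sunday.
The range spans 44 days (inclusive of both endpoints).
44 = 7 × 6 + 2, so there are 6 full weeks plus 2 extra days.
Each full week contributes one Thursday: 6 so far.
The 2 extra days are Sun, Mon — none qualify.
Total: 6 + 0 = 6.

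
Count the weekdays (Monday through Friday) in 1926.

261 weekdays

January 1, 1926 is a Friday.
From January 1, 1926 to December 31, 1926 is 365 days inclusive.
365 = 7 × 52 + 1, so there are 52 full weeks plus 1 extra day.
Each full week contributes 5 weekdays (Mon–Fri): 52 × 5 = 260.
The 1 extra day is Friday — 1 of them qualifies.
Total: 260 + 1 = 261.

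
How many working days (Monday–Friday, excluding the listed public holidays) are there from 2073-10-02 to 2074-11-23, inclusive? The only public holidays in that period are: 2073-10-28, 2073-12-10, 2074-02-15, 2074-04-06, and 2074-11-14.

2073-10-02 is a Monday.
That's 418 days from start to end, counting both.
418 = 7 × 59 + 5, so there are 59 full weeks plus 5 extra days.
Each full week contributes 5 weekdays (Mon–Fri): 59 × 5 = 295.
The 5 extra days are Monday, Tuesday, Wednesday, Thursday, Friday — 5 of them qualify.
Total: 295 + 5 = 300.
Holidays: 2073-10-28 (Sat); 2073-12-10 (Sun); 2074-02-15 (Thu); 2074-04-06 (Fri); 2074-11-14 (Wed).
3 of the 5 holidays fall on weekdays; the rest are weekends and were already excluded.
Business days: 300 − 3 = 297.

297 working days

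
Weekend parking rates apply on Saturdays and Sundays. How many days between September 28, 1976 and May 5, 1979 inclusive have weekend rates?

271

September 28, 1976 is a Tuesday.
That's 950 days from start to end, counting both.
950 = 7 × 135 + 5, so there are 135 full weeks plus 5 extra days.
Each full week contributes 2 weekend days (Sat, Sun): 135 × 2 = 270.
The 5 extra days are Tuesday, Wednesday, Thursday, Friday, Saturday — 1 of them qualifies.
Total: 270 + 1 = 271.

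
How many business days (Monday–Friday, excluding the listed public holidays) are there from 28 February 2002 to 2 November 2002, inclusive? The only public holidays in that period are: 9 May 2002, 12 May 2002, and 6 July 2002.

176

28 February 2002 is a Thursday.
From 28 February 2002 to 2 November 2002 is 248 days inclusive.
248 = 7 × 35 + 3, so there are 35 full weeks plus 3 extra days.
Each full week contributes 5 weekdays (Mon–Fri): 35 × 5 = 175.
The 3 extra days are Thursday, Friday, Saturday — 2 of them qualify.
Total: 175 + 2 = 177.
Holidays: 9 May 2002 (Thu); 12 May 2002 (Sun); 6 July 2002 (Sat).
1 of the 3 holidays fall on weekdays; the rest are weekends and were already excluded.
Business days: 177 − 1 = 176.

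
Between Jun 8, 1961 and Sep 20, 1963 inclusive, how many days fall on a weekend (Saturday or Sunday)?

Jun 8, 1961 is a Thursday.
The range spans 835 days (inclusive of both endpoints).
835 = 7 × 119 + 2, so there are 119 full weeks plus 2 extra days.
Each full week contributes 2 weekend days (Sat, Sun): 119 × 2 = 238.
The 2 extra days are Thursday, Friday — none qualify.
Total: 238 + 0 = 238.

238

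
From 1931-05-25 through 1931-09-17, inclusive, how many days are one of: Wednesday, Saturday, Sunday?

49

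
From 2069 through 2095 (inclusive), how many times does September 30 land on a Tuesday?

Day of week of September 30 in each year:
2069: Mon, 2070: Tue ✓, 2071: Wed, 2072: Fri, 2073: Sat, 2074: Sun, 2075: Mon, 2076: Wed, 2077: Thu, 2078: Fri, 2079: Sat, 2080: Mon, 2081: Tue ✓, 2082: Wed, 2083: Thu, 2084: Sat, 2085: Sun, 2086: Mon, 2087: Tue ✓, 2088: Thu, 2089: Fri, 2090: Sat, 2091: Sun, 2092: Tue ✓, 2093: Wed, 2094: Thu, 2095: Fri
Tuesdays: 2070, 2081, 2087, 2092.

4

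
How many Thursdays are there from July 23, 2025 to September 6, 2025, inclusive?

7

July 23, 2025 is a Wednesday.
From July 23, 2025 to September 6, 2025 is 46 days inclusive.
46 = 7 × 6 + 4, so there are 6 full weeks plus 4 extra days.
Each full week contributes one Thursday: 6 so far.
The 4 extra days are Wed, Thu, Fri, Sat — 1 of them qualifies.
Total: 6 + 1 = 7.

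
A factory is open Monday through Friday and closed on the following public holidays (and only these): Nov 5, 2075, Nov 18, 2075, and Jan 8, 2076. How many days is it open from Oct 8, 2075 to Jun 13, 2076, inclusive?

176 working days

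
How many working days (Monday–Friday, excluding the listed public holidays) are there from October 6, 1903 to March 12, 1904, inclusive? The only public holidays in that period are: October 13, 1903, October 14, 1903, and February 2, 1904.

111

October 6, 1903 is a Tuesday.
That's 159 days from start to end, counting both.
159 = 7 × 22 + 5, so there are 22 full weeks plus 5 extra days.
Each full week contributes 5 weekdays (Mon–Fri): 22 × 5 = 110.
The 5 extra days are Tuesday, Wednesday, Thursday, Friday, Saturday — 4 of them qualify.
Total: 110 + 4 = 114.
Holidays: October 13, 1903 (Tue); October 14, 1903 (Wed); February 2, 1904 (Tue).
All 3 holidays fall on weekdays, so subtract 3.
Business days: 114 − 3 = 111.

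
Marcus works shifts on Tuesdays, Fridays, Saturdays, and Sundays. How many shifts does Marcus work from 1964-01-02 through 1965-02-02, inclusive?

228

1964-01-02 is a Thursday.
The range spans 398 days (inclusive of both endpoints).
398 = 7 × 56 + 6, so there are 56 full weeks plus 6 extra days.
Each full week contributes 4 days from the set (Tue, Fri, Sat, Sun): 56 × 4 = 224.
The 6 extra days are Thu, Fri, Sat, Sun, Mon, Tue — 4 of them qualify.
Total: 224 + 4 = 228.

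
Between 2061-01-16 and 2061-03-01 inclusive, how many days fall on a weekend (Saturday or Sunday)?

13

2061-01-16 is a Sunday.
That's 45 days from start to end, counting both.
45 = 7 × 6 + 3, so there are 6 full weeks plus 3 extra days.
Each full week contributes 2 weekend days (Sat, Sun): 6 × 2 = 12.
The 3 extra days are Sunday, Monday, Tuesday — 1 of them qualifies.
Total: 12 + 1 = 13.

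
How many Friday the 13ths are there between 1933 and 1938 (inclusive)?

10

Friday-the-13ths by year:
1933: Jan, Oct
1934: Apr, Jul
1935: Sep, Dec
1936: Mar, Nov
1937: Aug
1938: May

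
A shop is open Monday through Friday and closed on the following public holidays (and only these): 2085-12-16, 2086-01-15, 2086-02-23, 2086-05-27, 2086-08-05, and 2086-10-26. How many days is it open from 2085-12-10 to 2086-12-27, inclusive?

272 working days

2085-12-10 is a Monday.
The range spans 383 days (inclusive of both endpoints).
383 = 7 × 54 + 5, so there are 54 full weeks plus 5 extra days.
Each full week contributes 5 weekdays (Mon–Fri): 54 × 5 = 270.
The 5 extra days are Monday, Tuesday, Wednesday, Thursday, Friday — 5 of them qualify.
Total: 270 + 5 = 275.
Holidays: 2085-12-16 (Sun); 2086-01-15 (Tue); 2086-02-23 (Sat); 2086-05-27 (Mon); 2086-08-05 (Mon); 2086-10-26 (Sat).
3 of the 6 holidays fall on weekdays; the rest are weekends and were already excluded.
Business days: 275 − 3 = 272.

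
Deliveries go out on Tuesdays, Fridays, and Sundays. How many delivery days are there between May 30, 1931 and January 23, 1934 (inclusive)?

416

May 30, 1931 is a Saturday.
From May 30, 1931 to January 23, 1934 is 970 days inclusive.
970 = 7 × 138 + 4, so there are 138 full weeks plus 4 extra days.
Each full week contributes 3 days from the set (Tue, Fri, Sun): 138 × 3 = 414.
The 4 extra days are Sat, Sun, Mon, Tue — 2 of them qualify.
Total: 414 + 2 = 416.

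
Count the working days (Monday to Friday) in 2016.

261

1 January 2016 is a Friday.
The range spans 366 days (inclusive of both endpoints).
366 = 7 × 52 + 2, so there are 52 full weeks plus 2 extra days.
Each full week contributes 5 weekdays (Mon–Fri): 52 × 5 = 260.
The 2 extra days are Fri, Sat — 1 of them qualifies.
Total: 260 + 1 = 261.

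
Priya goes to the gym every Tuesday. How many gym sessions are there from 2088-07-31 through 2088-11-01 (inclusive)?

13 Tuesdays

2088-07-31 is a Saturday.
From 2088-07-31 to 2088-11-01 is 94 days inclusive.
94 = 7 × 13 + 3, so there are 13 full weeks plus 3 extra days.
Each full week contributes one Tuesday: 13 so far.
The 3 extra days are Saturday, Sunday, Monday — none qualify.
Total: 13 + 0 = 13.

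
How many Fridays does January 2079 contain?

4

2079-01-01 is a Sunday.
That's 31 days from start to end, counting both.
31 = 7 × 4 + 3, so there are 4 full weeks plus 3 extra days.
Each full week contributes one Friday: 4 so far.
The 3 extra days are Sunday, Monday, Tuesday — none qualify.
Total: 4 + 0 = 4.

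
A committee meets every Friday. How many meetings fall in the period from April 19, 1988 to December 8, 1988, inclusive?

April 19, 1988 is a Tuesday.
The range spans 234 days (inclusive of both endpoints).
234 = 7 × 33 + 3, so there are 33 full weeks plus 3 extra days.
Each full week contributes one Friday: 33 so far.
The 3 extra days are Tue, Wed, Thu — none qualify.
Total: 33 + 0 = 33.

33 Fridays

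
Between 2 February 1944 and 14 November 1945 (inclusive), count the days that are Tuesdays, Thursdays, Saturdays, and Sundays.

372

2 February 1944 is a Wednesday.
That's 652 days from start to end, counting both.
652 = 7 × 93 + 1, so there are 93 full weeks plus 1 extra day.
Each full week contributes 4 days from the set (Tue, Thu, Sat, Sun): 93 × 4 = 372.
The 1 extra day is Wed — none qualify.
Total: 372 + 0 = 372.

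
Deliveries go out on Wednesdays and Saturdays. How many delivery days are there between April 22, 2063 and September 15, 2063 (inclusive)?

April 22, 2063 is a Sunday.
That's 147 days from start to end, counting both.
147 = 7 × 21, so the span is exactly 21 full weeks.
Each full week contributes 2 days from the set (Wed, Sat): 21 × 2 = 42.
Total: 42.

42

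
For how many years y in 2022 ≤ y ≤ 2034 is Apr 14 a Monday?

Day of week of April 14 in each year:
2022: Thu, 2023: Fri, 2024: Sun, 2025: Mon ✓, 2026: Tue, 2027: Wed, 2028: Fri, 2029: Sat, 2030: Sun, 2031: Mon ✓, 2032: Wed, 2033: Thu, 2034: Fri
Mondays: 2025, 2031.

2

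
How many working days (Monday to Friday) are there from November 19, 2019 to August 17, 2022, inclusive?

November 19, 2019 is a Tuesday.
From November 19, 2019 to August 17, 2022 is 1003 days inclusive.
1003 = 7 × 143 + 2, so there are 143 full weeks plus 2 extra days.
Each full week contributes 5 weekdays (Mon–Fri): 143 × 5 = 715.
The 2 extra days are Tue, Wed — 2 of them qualify.
Total: 715 + 2 = 717.

717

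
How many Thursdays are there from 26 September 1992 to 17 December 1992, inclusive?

12 Thursdays

26 September 1992 is a Saturday.
From 26 September 1992 to 17 December 1992 is 83 days inclusive.
83 = 7 × 11 + 6, so there are 11 full weeks plus 6 extra days.
Each full week contributes one Thursday: 11 so far.
The 6 extra days are Saturday, Sunday, Monday, Tuesday, Wednesday, Thursday — 1 of them qualifies.
Total: 11 + 1 = 12.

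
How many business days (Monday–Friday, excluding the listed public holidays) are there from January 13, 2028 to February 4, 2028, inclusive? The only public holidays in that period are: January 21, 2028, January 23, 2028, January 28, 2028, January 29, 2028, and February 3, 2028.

14

January 13, 2028 is a Thursday.
The range spans 23 days (inclusive of both endpoints).
23 = 7 × 3 + 2, so there are 3 full weeks plus 2 extra days.
Each full week contributes 5 weekdays (Mon–Fri): 3 × 5 = 15.
The 2 extra days are Thursday, Friday — 2 of them qualify.
Total: 15 + 2 = 17.
Holidays: January 21, 2028 (Fri); January 23, 2028 (Sun); January 28, 2028 (Fri); January 29, 2028 (Sat); February 3, 2028 (Thu).
3 of the 5 holidays fall on weekdays; the rest are weekends and were already excluded.
Business days: 17 − 3 = 14.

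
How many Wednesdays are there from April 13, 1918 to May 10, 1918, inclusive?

4

April 13, 1918 is a Saturday.
That's 28 days from start to end, counting both.
28 = 7 × 4, so the span is exactly 4 full weeks.
Each full week contributes one Wednesday: 4 so far.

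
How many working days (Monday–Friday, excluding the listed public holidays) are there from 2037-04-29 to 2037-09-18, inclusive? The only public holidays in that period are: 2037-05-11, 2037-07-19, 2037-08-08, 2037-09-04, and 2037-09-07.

100 working days

2037-04-29 is a Wednesday.
From 2037-04-29 to 2037-09-18 is 143 days inclusive.
143 = 7 × 20 + 3, so there are 20 full weeks plus 3 extra days.
Each full week contributes 5 weekdays (Mon–Fri): 20 × 5 = 100.
The 3 extra days are Wednesday, Thursday, Friday — 3 of them qualify.
Total: 100 + 3 = 103.
Holidays: 2037-05-11 (Mon); 2037-07-19 (Sun); 2037-08-08 (Sat); 2037-09-04 (Fri); 2037-09-07 (Mon).
3 of the 5 holidays fall on weekdays; the rest are weekends and were already excluded.
Business days: 103 − 3 = 100.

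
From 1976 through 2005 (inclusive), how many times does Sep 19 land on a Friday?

4

Day of week of September 19 in each year:
1976: Sun, 1977: Mon, 1978: Tue, 1979: Wed, 1980: Fri ✓, 1981: Sat, 1982: Sun, 1983: Mon, 1984: Wed, 1985: Thu, 1986: Fri ✓, 1987: Sat, 1988: Mon, 1989: Tue, 1990: Wed, 1991: Thu, 1992: Sat, 1993: Sun, 1994: Mon, 1995: Tue, 1996: Thu, 1997: Fri ✓, 1998: Sat, 1999: Sun, 2000: Tue, 2001: Wed, 2002: Thu, 2003: Fri ✓, 2004: Sun, 2005: Mon
Fridays: 1980, 1986, 1997, 2003.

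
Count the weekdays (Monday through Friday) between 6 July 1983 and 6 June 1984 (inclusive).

6 July 1983 is a Wednesday.
From 6 July 1983 to 6 June 1984 is 337 days inclusive.
337 = 7 × 48 + 1, so there are 48 full weeks plus 1 extra day.
Each full week contributes 5 weekdays (Mon–Fri): 48 × 5 = 240.
The 1 extra day is Wed — 1 of them qualifies.
Total: 240 + 1 = 241.

241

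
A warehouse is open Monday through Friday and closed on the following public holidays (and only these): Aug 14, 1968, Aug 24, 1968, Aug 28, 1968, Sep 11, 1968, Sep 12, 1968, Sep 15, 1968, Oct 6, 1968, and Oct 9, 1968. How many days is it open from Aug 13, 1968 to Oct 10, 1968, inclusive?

38 business days

Aug 13, 1968 is a Tuesday.
From Aug 13, 1968 to Oct 10, 1968 is 59 days inclusive.
59 = 7 × 8 + 3, so there are 8 full weeks plus 3 extra days.
Each full week contributes 5 weekdays (Mon–Fri): 8 × 5 = 40.
The 3 extra days are Tue, Wed, Thu — 3 of them qualify.
Total: 40 + 3 = 43.
Holidays: Aug 14, 1968 (Wed); Aug 24, 1968 (Sat); Aug 28, 1968 (Wed); Sep 11, 1968 (Wed); Sep 12, 1968 (Thu); Sep 15, 1968 (Sun); Oct 6, 1968 (Sun); Oct 9, 1968 (Wed).
5 of the 8 holidays fall on weekdays; the rest are weekends and were already excluded.
Business days: 43 − 5 = 38.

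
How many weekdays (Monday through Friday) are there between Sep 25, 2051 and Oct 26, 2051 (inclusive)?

24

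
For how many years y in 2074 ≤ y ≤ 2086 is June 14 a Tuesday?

1

Day of week of June 14 in each year:
2074: Thu, 2075: Fri, 2076: Sun, 2077: Mon, 2078: Tue ✓, 2079: Wed, 2080: Fri, 2081: Sat, 2082: Sun, 2083: Mon, 2084: Wed, 2085: Thu, 2086: Fri
Tuesdays: 2078.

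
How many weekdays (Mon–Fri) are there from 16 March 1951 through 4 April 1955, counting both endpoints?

16 March 1951 is a Friday.
From 16 March 1951 to 4 April 1955 is 1481 days inclusive.
1481 = 7 × 211 + 4, so there are 211 full weeks plus 4 extra days.
Each full week contributes 5 weekdays (Mon–Fri): 211 × 5 = 1055.
The 4 extra days are Fri, Sat, Sun, Mon — 2 of them qualify.
Total: 1055 + 2 = 1057.

1057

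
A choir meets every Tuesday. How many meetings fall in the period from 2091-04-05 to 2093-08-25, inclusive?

2091-04-05 is a Thursday.
The range spans 874 days (inclusive of both endpoints).
874 = 7 × 124 + 6, so there are 124 full weeks plus 6 extra days.
Each full week contributes one Tuesday: 124 so far.
The 6 extra days are Thu, Fri, Sat, Sun, Mon, Tue — 1 of them qualifies.
Total: 124 + 1 = 125.

125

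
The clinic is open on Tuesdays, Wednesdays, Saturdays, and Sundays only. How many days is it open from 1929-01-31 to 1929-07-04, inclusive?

88

1929-01-31 is a Thursday.
From 1929-01-31 to 1929-07-04 is 155 days inclusive.
155 = 7 × 22 + 1, so there are 22 full weeks plus 1 extra day.
Each full week contributes 4 days from the set (Tue, Wed, Sat, Sun): 22 × 4 = 88.
The 1 extra day is Thursday — none qualify.
Total: 88 + 0 = 88.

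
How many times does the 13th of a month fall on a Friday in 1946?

The 13th falls on a Friday when the month's 13th has weekday Fri.
Jan 13 is Sun; Feb 13 is Wed; Mar 13 is Wed; Apr 13 is Sat; May 13 is Mon; Jun 13 is Thu; Jul 13 is Sat; Aug 13 is Tue; Sep 13 is Fri ✓; Oct 13 is Sun; Nov 13 is Wed; Dec 13 is Fri ✓.
Friday the 13ths: Sep, Dec.

2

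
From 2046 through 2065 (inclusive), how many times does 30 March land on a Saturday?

3

Day of week of March 30 in each year:
2046: Fri, 2047: Sat ✓, 2048: Mon, 2049: Tue, 2050: Wed, 2051: Thu, 2052: Sat ✓, 2053: Sun, 2054: Mon, 2055: Tue, 2056: Thu, 2057: Fri, 2058: Sat ✓, 2059: Sun, 2060: Tue, 2061: Wed, 2062: Thu, 2063: Fri, 2064: Sun, 2065: Mon
Saturdays: 2047, 2052, 2058.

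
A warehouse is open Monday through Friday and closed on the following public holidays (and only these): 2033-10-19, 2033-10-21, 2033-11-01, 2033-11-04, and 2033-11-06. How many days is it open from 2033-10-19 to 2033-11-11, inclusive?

2033-10-19 is a Wednesday.
The range spans 24 days (inclusive of both endpoints).
24 = 7 × 3 + 3, so there are 3 full weeks plus 3 extra days.
Each full week contributes 5 weekdays (Mon–Fri): 3 × 5 = 15.
The 3 extra days are Wed, Thu, Fri — 3 of them qualify.
Total: 15 + 3 = 18.
Holidays: 2033-10-19 (Wed); 2033-10-21 (Fri); 2033-11-01 (Tue); 2033-11-04 (Fri); 2033-11-06 (Sun).
4 of the 5 holidays fall on weekdays; the rest are weekends and were already excluded.
Business days: 18 − 4 = 14.

14 business days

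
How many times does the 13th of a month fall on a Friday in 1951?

The 13th falls on a Friday when the month's 13th has weekday Fri.
Jan 13 is Sat; Feb 13 is Tue; Mar 13 is Tue; Apr 13 is Fri ✓; May 13 is Sun; Jun 13 is Wed; Jul 13 is Fri ✓; Aug 13 is Mon; Sep 13 is Thu; Oct 13 is Sat; Nov 13 is Tue; Dec 13 is Thu.
Friday the 13ths: Apr, Jul.

2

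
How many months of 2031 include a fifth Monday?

A month has five Mondays exactly when Monday falls within its first (length − 28) days.
Jan: 31 days, starts Wed → 5 of Wed, Thu, Fri
Feb: 28 days, starts Sat → 5 of (none)
Mar: 31 days, starts Sat → 5 of Sat, Sun, Mon ✓
Apr: 30 days, starts Tue → 5 of Tue, Wed
May: 31 days, starts Thu → 5 of Thu, Fri, Sat
Jun: 30 days, starts Sun → 5 of Sun, Mon ✓
Jul: 31 days, starts Tue → 5 of Tue, Wed, Thu
Aug: 31 days, starts Fri → 5 of Fri, Sat, Sun
Sep: 30 days, starts Mon → 5 of Mon, Tue ✓
Oct: 31 days, starts Wed → 5 of Wed, Thu, Fri
Nov: 30 days, starts Sat → 5 of Sat, Sun
Dec: 31 days, starts Mon → 5 of Mon, Tue, Wed ✓
Months with five Mondays: Mar, Jun, Sep, Dec.

4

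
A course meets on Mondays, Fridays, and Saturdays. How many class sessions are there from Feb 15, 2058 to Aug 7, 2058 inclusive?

75

Feb 15, 2058 is a Friday.
That's 174 days from start to end, counting both.
174 = 7 × 24 + 6, so there are 24 full weeks plus 6 extra days.
Each full week contributes 3 days from the set (Mon, Fri, Sat): 24 × 3 = 72.
The 6 extra days are Friday, Saturday, Sunday, Monday, Tuesday, Wednesday — 3 of them qualify.
Total: 72 + 3 = 75.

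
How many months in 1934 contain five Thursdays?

A month has five Thursdays exactly when Thursday falls within its first (length − 28) days.
Jan: 31 days, starts Mon → 5 of Mon, Tue, Wed
Feb: 28 days, starts Thu → 5 of (none)
Mar: 31 days, starts Thu → 5 of Thu, Fri, Sat ✓
Apr: 30 days, starts Sun → 5 of Sun, Mon
May: 31 days, starts Tue → 5 of Tue, Wed, Thu ✓
Jun: 30 days, starts Fri → 5 of Fri, Sat
Jul: 31 days, starts Sun → 5 of Sun, Mon, Tue
Aug: 31 days, starts Wed → 5 of Wed, Thu, Fri ✓
Sep: 30 days, starts Sat → 5 of Sat, Sun
Oct: 31 days, starts Mon → 5 of Mon, Tue, Wed
Nov: 30 days, starts Thu → 5 of Thu, Fri ✓
Dec: 31 days, starts Sat → 5 of Sat, Sun, Mon
Months with five Thursdays: Mar, May, Aug, Nov.

4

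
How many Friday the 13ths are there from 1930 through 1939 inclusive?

17

Friday-the-13ths by year:
1930: Jun
1931: Feb, Mar, Nov
1932: May
1933: Jan, Oct
1934: Apr, Jul
1935: Sep, Dec
1936: Mar, Nov
1937: Aug
1938: May
1939: Jan, Oct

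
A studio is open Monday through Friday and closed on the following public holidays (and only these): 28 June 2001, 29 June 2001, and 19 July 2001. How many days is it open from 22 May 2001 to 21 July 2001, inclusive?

41 business days

22 May 2001 is a Tuesday.
That's 61 days from start to end, counting both.
61 = 7 × 8 + 5, so there are 8 full weeks plus 5 extra days.
Each full week contributes 5 weekdays (Mon–Fri): 8 × 5 = 40.
The 5 extra days are Tue, Wed, Thu, Fri, Sat — 4 of them qualify.
Total: 40 + 4 = 44.
Holidays: 28 June 2001 (Thu); 29 June 2001 (Fri); 19 July 2001 (Thu).
All 3 holidays fall on weekdays, so subtract 3.
Business days: 44 − 3 = 41.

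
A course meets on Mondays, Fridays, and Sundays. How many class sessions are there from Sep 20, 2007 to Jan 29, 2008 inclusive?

57

Sep 20, 2007 is a Thursday.
The range spans 132 days (inclusive of both endpoints).
132 = 7 × 18 + 6, so there are 18 full weeks plus 6 extra days.
Each full week contributes 3 days from the set (Mon, Fri, Sun): 18 × 3 = 54.
The 6 extra days are Thursday, Friday, Saturday, Sunday, Monday, Tuesday — 3 of them qualify.
Total: 54 + 3 = 57.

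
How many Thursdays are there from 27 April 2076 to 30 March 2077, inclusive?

27 April 2076 is a Monday.
That's 338 days from start to end, counting both.
338 = 7 × 48 + 2, so there are 48 full weeks plus 2 extra days.
Each full week contributes one Thursday: 48 so far.
The 2 extra days are Monday, Tuesday — none qualify.
Total: 48 + 0 = 48.

48 Thursdays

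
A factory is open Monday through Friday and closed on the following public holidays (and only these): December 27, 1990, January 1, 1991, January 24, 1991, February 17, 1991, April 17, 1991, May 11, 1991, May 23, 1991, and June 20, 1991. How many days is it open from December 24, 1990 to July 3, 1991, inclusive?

132 working days

December 24, 1990 is a Monday.
The range spans 192 days (inclusive of both endpoints).
192 = 7 × 27 + 3, so there are 27 full weeks plus 3 extra days.
Each full week contributes 5 weekdays (Mon–Fri): 27 × 5 = 135.
The 3 extra days are Mon, Tue, Wed — 3 of them qualify.
Total: 135 + 3 = 138.
Holidays: December 27, 1990 (Thu); January 1, 1991 (Tue); January 24, 1991 (Thu); February 17, 1991 (Sun); April 17, 1991 (Wed); May 11, 1991 (Sat); May 23, 1991 (Thu); June 20, 1991 (Thu).
6 of the 8 holidays fall on weekdays; the rest are weekends and were already excluded.
Business days: 138 − 6 = 132.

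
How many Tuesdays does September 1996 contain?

Sep 1, 1996 is a Sunday.
The range spans 30 days (inclusive of both endpoints).
30 = 7 × 4 + 2, so there are 4 full weeks plus 2 extra days.
Each full week contributes one Tuesday: 4 so far.
The 2 extra days are Sun, Mon — none qualify.
Total: 4 + 0 = 4.

4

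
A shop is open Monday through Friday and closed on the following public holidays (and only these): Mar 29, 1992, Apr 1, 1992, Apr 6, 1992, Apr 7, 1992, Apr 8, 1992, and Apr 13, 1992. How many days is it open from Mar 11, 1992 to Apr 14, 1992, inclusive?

Mar 11, 1992 is a Wednesday.
From Mar 11, 1992 to Apr 14, 1992 is 35 days inclusive.
35 = 7 × 5, so the span is exactly 5 full weeks.
Each full week contributes 5 weekdays (Mon–Fri): 5 × 5 = 25.
Holidays: Mar 29, 1992 (Sun); Apr 1, 1992 (Wed); Apr 6, 1992 (Mon); Apr 7, 1992 (Tue); Apr 8, 1992 (Wed); Apr 13, 1992 (Mon).
5 of the 6 holidays fall on weekdays; the rest are weekends and were already excluded.
Business days: 25 − 5 = 20.

20 business days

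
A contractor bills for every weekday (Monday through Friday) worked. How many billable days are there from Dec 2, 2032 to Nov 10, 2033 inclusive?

Dec 2, 2032 is a Thursday.
The range spans 344 days (inclusive of both endpoints).
344 = 7 × 49 + 1, so there are 49 full weeks plus 1 extra day.
Each full week contributes 5 weekdays (Mon–Fri): 49 × 5 = 245.
The 1 extra day is Thu — 1 of them qualifies.
Total: 245 + 1 = 246.

246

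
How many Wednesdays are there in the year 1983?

52

January 1, 1983 is a Saturday.
That's 365 days from start to end, counting both.
365 = 7 × 52 + 1, so there are 52 full weeks plus 1 extra day.
Each full week contributes one Wednesday: 52 so far.
The 1 extra day is Saturday — none qualify.
Total: 52 + 0 = 52.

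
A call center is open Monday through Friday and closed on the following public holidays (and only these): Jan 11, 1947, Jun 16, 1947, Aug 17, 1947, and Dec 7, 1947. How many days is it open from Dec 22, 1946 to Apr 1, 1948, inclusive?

333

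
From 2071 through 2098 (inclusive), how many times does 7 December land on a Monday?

Day of week of December 7 in each year:
2071: Mon ✓, 2072: Wed, 2073: Thu, 2074: Fri, 2075: Sat, 2076: Mon ✓, 2077: Tue, 2078: Wed, 2079: Thu, 2080: Sat, 2081: Sun, 2082: Mon ✓, 2083: Tue, 2084: Thu, 2085: Fri, 2086: Sat, 2087: Sun, 2088: Tue, 2089: Wed, 2090: Thu, 2091: Fri, 2092: Sun, 2093: Mon ✓, 2094: Tue, 2095: Wed, 2096: Fri, 2097: Sat, 2098: Sun
Mondays: 2071, 2076, 2082, 2093.

4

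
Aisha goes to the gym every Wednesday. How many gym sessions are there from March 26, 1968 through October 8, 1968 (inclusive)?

28 Wednesdays

March 26, 1968 is a Tuesday.
The range spans 197 days (inclusive of both endpoints).
197 = 7 × 28 + 1, so there are 28 full weeks plus 1 extra day.
Each full week contributes one Wednesday: 28 so far.
The 1 extra day is Tuesday — none qualify.
Total: 28 + 0 = 28.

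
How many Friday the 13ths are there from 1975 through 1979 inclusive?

8

Friday-the-13ths by year:
1975: Jun
1976: Feb, Aug
1977: May
1978: Jan, Oct
1979: Apr, Jul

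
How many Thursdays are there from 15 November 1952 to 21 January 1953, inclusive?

15 November 1952 is a Saturday.
That's 68 days from start to end, counting both.
68 = 7 × 9 + 5, so there are 9 full weeks plus 5 extra days.
Each full week contributes one Thursday: 9 so far.
The 5 extra days are Saturday, Sunday, Monday, Tuesday, Wednesday — none qualify.
Total: 9 + 0 = 9.

9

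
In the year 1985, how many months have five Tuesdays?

A month has five Tuesdays exactly when Tuesday falls within its first (length − 28) days.
Jan: 31 days, starts Tue → 5 of Tue, Wed, Thu ✓
Feb: 28 days, starts Fri → 5 of (none)
Mar: 31 days, starts Fri → 5 of Fri, Sat, Sun
Apr: 30 days, starts Mon → 5 of Mon, Tue ✓
May: 31 days, starts Wed → 5 of Wed, Thu, Fri
Jun: 30 days, starts Sat → 5 of Sat, Sun
Jul: 31 days, starts Mon → 5 of Mon, Tue, Wed ✓
Aug: 31 days, starts Thu → 5 of Thu, Fri, Sat
Sep: 30 days, starts Sun → 5 of Sun, Mon
Oct: 31 days, starts Tue → 5 of Tue, Wed, Thu ✓
Nov: 30 days, starts Fri → 5 of Fri, Sat
Dec: 31 days, starts Sun → 5 of Sun, Mon, Tue ✓
Months with five Tuesdays: Jan, Apr, Jul, Oct, Dec.

5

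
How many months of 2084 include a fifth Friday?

4

A month has five Fridays exactly when Friday falls within its first (length − 28) days.
Jan: 31 days, starts Sat → 5 of Sat, Sun, Mon
Feb: 29 days, starts Tue → 5 of Tue
Mar: 31 days, starts Wed → 5 of Wed, Thu, Fri ✓
Apr: 30 days, starts Sat → 5 of Sat, Sun
May: 31 days, starts Mon → 5 of Mon, Tue, Wed
Jun: 30 days, starts Thu → 5 of Thu, Fri ✓
Jul: 31 days, starts Sat → 5 of Sat, Sun, Mon
Aug: 31 days, starts Tue → 5 of Tue, Wed, Thu
Sep: 30 days, starts Fri → 5 of Fri, Sat ✓
Oct: 31 days, starts Sun → 5 of Sun, Mon, Tue
Nov: 30 days, starts Wed → 5 of Wed, Thu
Dec: 31 days, starts Fri → 5 of Fri, Sat, Sun ✓
Months with five Fridays: Mar, Jun, Sep, Dec.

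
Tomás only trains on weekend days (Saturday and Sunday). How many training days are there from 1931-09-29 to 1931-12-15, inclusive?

22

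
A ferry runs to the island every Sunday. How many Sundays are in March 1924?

March 1, 1924 is a Saturday.
From March 1, 1924 to March 31, 1924 is 31 days inclusive.
31 = 7 × 4 + 3, so there are 4 full weeks plus 3 extra days.
Each full week contributes one Sunday: 4 so far.
The 3 extra days are Saturday, Sunday, Monday — 1 of them qualifies.
Total: 4 + 1 = 5.

5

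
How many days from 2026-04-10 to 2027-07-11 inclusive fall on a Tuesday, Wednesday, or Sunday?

2026-04-10 is a Friday.
That's 458 days from start to end, counting both.
458 = 7 × 65 + 3, so there are 65 full weeks plus 3 extra days.
Each full week contributes 3 days from the set (Tue, Wed, Sun): 65 × 3 = 195.
The 3 extra days are Fri, Sat, Sun — 1 of them qualifies.
Total: 195 + 1 = 196.

196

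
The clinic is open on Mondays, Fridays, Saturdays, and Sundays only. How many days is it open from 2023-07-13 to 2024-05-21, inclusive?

180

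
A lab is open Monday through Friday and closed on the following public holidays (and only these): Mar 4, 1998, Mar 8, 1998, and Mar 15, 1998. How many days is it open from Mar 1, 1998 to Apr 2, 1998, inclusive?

Mar 1, 1998 is a Sunday.
From Mar 1, 1998 to Apr 2, 1998 is 33 days inclusive.
33 = 7 × 4 + 5, so there are 4 full weeks plus 5 extra days.
Each full week contributes 5 weekdays (Mon–Fri): 4 × 5 = 20.
The 5 extra days are Sunday, Monday, Tuesday, Wednesday, Thursday — 4 of them qualify.
Total: 20 + 4 = 24.
Holidays: Mar 4, 1998 (Wed); Mar 8, 1998 (Sun); Mar 15, 1998 (Sun).
1 of the 3 holidays fall on weekdays; the rest are weekends and were already excluded.
Business days: 24 − 1 = 23.

23 working days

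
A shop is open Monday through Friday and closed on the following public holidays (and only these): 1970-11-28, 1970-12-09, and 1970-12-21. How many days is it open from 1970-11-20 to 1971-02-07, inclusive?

54 business days

1970-11-20 is a Friday.
That's 80 days from start to end, counting both.
80 = 7 × 11 + 3, so there are 11 full weeks plus 3 extra days.
Each full week contributes 5 weekdays (Mon–Fri): 11 × 5 = 55.
The 3 extra days are Fri, Sat, Sun — 1 of them qualifies.
Total: 55 + 1 = 56.
Holidays: 1970-11-28 (Sat); 1970-12-09 (Wed); 1970-12-21 (Mon).
2 of the 3 holidays fall on weekdays; the rest are weekends and were already excluded.
Business days: 56 − 2 = 54.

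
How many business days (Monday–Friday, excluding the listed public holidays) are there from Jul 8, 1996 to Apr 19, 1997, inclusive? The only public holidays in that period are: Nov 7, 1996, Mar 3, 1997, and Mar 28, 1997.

202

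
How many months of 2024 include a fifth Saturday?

4

A month has five Saturdays exactly when Saturday falls within its first (length − 28) days.
Jan: 31 days, starts Mon → 5 of Mon, Tue, Wed
Feb: 29 days, starts Thu → 5 of Thu
Mar: 31 days, starts Fri → 5 of Fri, Sat, Sun ✓
Apr: 30 days, starts Mon → 5 of Mon, Tue
May: 31 days, starts Wed → 5 of Wed, Thu, Fri
Jun: 30 days, starts Sat → 5 of Sat, Sun ✓
Jul: 31 days, starts Mon → 5 of Mon, Tue, Wed
Aug: 31 days, starts Thu → 5 of Thu, Fri, Sat ✓
Sep: 30 days, starts Sun → 5 of Sun, Mon
Oct: 31 days, starts Tue → 5 of Tue, Wed, Thu
Nov: 30 days, starts Fri → 5 of Fri, Sat ✓
Dec: 31 days, starts Sun → 5 of Sun, Mon, Tue
Months with five Saturdays: Mar, Jun, Aug, Nov.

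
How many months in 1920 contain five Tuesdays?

A month has five Tuesdays exactly when Tuesday falls within its first (length − 28) days.
Jan: 31 days, starts Thu → 5 of Thu, Fri, Sat
Feb: 29 days, starts Sun → 5 of Sun
Mar: 31 days, starts Mon → 5 of Mon, Tue, Wed ✓
Apr: 30 days, starts Thu → 5 of Thu, Fri
May: 31 days, starts Sat → 5 of Sat, Sun, Mon
Jun: 30 days, starts Tue → 5 of Tue, Wed ✓
Jul: 31 days, starts Thu → 5 of Thu, Fri, Sat
Aug: 31 days, starts Sun → 5 of Sun, Mon, Tue ✓
Sep: 30 days, starts Wed → 5 of Wed, Thu
Oct: 31 days, starts Fri → 5 of Fri, Sat, Sun
Nov: 30 days, starts Mon → 5 of Mon, Tue ✓
Dec: 31 days, starts Wed → 5 of Wed, Thu, Fri
Months with five Tuesdays: Mar, Jun, Aug, Nov.

4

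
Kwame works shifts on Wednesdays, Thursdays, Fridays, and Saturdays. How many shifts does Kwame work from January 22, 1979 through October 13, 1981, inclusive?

January 22, 1979 is a Monday.
From January 22, 1979 to October 13, 1981 is 996 days inclusive.
996 = 7 × 142 + 2, so there are 142 full weeks plus 2 extra days.
Each full week contributes 4 days from the set (Wed, Thu, Fri, Sat): 142 × 4 = 568.
The 2 extra days are Monday, Tuesday — none qualify.
Total: 568 + 0 = 568.

568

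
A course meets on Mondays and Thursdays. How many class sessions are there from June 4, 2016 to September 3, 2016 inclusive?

June 4, 2016 is a Saturday.
That's 92 days from start to end, counting both.
92 = 7 × 13 + 1, so there are 13 full weeks plus 1 extra day.
Each full week contributes 2 days from the set (Mon, Thu): 13 × 2 = 26.
The 1 extra day is Saturday — none qualify.
Total: 26 + 0 = 26.

26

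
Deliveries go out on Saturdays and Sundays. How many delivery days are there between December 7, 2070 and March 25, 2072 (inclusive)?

December 7, 2070 is a Sunday.
The range spans 475 days (inclusive of both endpoints).
475 = 7 × 67 + 6, so there are 67 full weeks plus 6 extra days.
Each full week contributes 2 days from the set (Sat, Sun): 67 × 2 = 134.
The 6 extra days are Sunday, Monday, Tuesday, Wednesday, Thursday, Friday — 1 of them qualifies.
Total: 134 + 1 = 135.

135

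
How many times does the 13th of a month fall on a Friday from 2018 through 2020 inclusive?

6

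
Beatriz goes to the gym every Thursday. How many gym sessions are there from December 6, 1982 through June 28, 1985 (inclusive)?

134 Thursdays

December 6, 1982 is a Monday.
That's 936 days from start to end, counting both.
936 = 7 × 133 + 5, so there are 133 full weeks plus 5 extra days.
Each full week contributes one Thursday: 133 so far.
The 5 extra days are Monday, Tuesday, Wednesday, Thursday, Friday — 1 of them qualifies.
Total: 133 + 1 = 134.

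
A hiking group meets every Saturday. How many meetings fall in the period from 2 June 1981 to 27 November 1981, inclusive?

2 June 1981 is a Tuesday.
From 2 June 1981 to 27 November 1981 is 179 days inclusive.
179 = 7 × 25 + 4, so there are 25 full weeks plus 4 extra days.
Each full week contributes one Saturday: 25 so far.
The 4 extra days are Tuesday, Wednesday, Thursday, Friday — none qualify.
Total: 25 + 0 = 25.

25 Saturdays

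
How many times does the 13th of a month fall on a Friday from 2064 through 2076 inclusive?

24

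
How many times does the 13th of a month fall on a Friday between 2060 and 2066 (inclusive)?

Friday-the-13ths by year:
2060: Feb, Aug
2061: May
2062: Jan, Oct
2063: Apr, Jul
2064: Jun
2065: Feb, Mar, Nov
2066: Aug

12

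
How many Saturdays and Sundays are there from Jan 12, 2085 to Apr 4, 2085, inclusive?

Jan 12, 2085 is a Friday.
That's 83 days from start to end, counting both.
83 = 7 × 11 + 6, so there are 11 full weeks plus 6 extra days.
Each full week contributes 2 weekend days (Sat, Sun): 11 × 2 = 22.
The 6 extra days are Fri, Sat, Sun, Mon, Tue, Wed — 2 of them qualify.
Total: 22 + 2 = 24.

24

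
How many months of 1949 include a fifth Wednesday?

A month has five Wednesdays exactly when Wednesday falls within its first (length − 28) days.
Jan: 31 days, starts Sat → 5 of Sat, Sun, Mon
Feb: 28 days, starts Tue → 5 of (none)
Mar: 31 days, starts Tue → 5 of Tue, Wed, Thu ✓
Apr: 30 days, starts Fri → 5 of Fri, Sat
May: 31 days, starts Sun → 5 of Sun, Mon, Tue
Jun: 30 days, starts Wed → 5 of Wed, Thu ✓
Jul: 31 days, starts Fri → 5 of Fri, Sat, Sun
Aug: 31 days, starts Mon → 5 of Mon, Tue, Wed ✓
Sep: 30 days, starts Thu → 5 of Thu, Fri
Oct: 31 days, starts Sat → 5 of Sat, Sun, Mon
Nov: 30 days, starts Tue → 5 of Tue, Wed ✓
Dec: 31 days, starts Thu → 5 of Thu, Fri, Sat
Months with five Wednesdays: Mar, Jun, Aug, Nov.

4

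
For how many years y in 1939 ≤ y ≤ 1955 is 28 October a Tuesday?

3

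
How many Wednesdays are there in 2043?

Jan 1, 2043 is a Thursday.
The range spans 365 days (inclusive of both endpoints).
365 = 7 × 52 + 1, so there are 52 full weeks plus 1 extra day.
Each full week contributes one Wednesday: 52 so far.
The 1 extra day is Thursday — none qualify.
Total: 52 + 0 = 52.

52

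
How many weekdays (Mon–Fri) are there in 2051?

Jan 1, 2051 is a Sunday.
The range spans 365 days (inclusive of both endpoints).
365 = 7 × 52 + 1, so there are 52 full weeks plus 1 extra day.
Each full week contributes 5 weekdays (Mon–Fri): 52 × 5 = 260.
The 1 extra day is Sun — none qualify.
Total: 260 + 0 = 260.

260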